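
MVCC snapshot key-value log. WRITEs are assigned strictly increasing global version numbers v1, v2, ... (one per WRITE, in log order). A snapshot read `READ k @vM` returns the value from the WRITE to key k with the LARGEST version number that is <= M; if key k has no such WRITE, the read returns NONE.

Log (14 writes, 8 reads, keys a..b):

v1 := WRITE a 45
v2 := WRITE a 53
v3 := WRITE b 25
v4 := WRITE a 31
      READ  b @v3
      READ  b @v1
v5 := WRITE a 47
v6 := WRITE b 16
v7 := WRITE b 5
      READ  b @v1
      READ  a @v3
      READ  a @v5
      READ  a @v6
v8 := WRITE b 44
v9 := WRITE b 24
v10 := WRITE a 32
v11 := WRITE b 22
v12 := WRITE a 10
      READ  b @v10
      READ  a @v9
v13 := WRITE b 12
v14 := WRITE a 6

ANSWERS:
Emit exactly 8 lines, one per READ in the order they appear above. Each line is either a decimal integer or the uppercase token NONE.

v1: WRITE a=45  (a history now [(1, 45)])
v2: WRITE a=53  (a history now [(1, 45), (2, 53)])
v3: WRITE b=25  (b history now [(3, 25)])
v4: WRITE a=31  (a history now [(1, 45), (2, 53), (4, 31)])
READ b @v3: history=[(3, 25)] -> pick v3 -> 25
READ b @v1: history=[(3, 25)] -> no version <= 1 -> NONE
v5: WRITE a=47  (a history now [(1, 45), (2, 53), (4, 31), (5, 47)])
v6: WRITE b=16  (b history now [(3, 25), (6, 16)])
v7: WRITE b=5  (b history now [(3, 25), (6, 16), (7, 5)])
READ b @v1: history=[(3, 25), (6, 16), (7, 5)] -> no version <= 1 -> NONE
READ a @v3: history=[(1, 45), (2, 53), (4, 31), (5, 47)] -> pick v2 -> 53
READ a @v5: history=[(1, 45), (2, 53), (4, 31), (5, 47)] -> pick v5 -> 47
READ a @v6: history=[(1, 45), (2, 53), (4, 31), (5, 47)] -> pick v5 -> 47
v8: WRITE b=44  (b history now [(3, 25), (6, 16), (7, 5), (8, 44)])
v9: WRITE b=24  (b history now [(3, 25), (6, 16), (7, 5), (8, 44), (9, 24)])
v10: WRITE a=32  (a history now [(1, 45), (2, 53), (4, 31), (5, 47), (10, 32)])
v11: WRITE b=22  (b history now [(3, 25), (6, 16), (7, 5), (8, 44), (9, 24), (11, 22)])
v12: WRITE a=10  (a history now [(1, 45), (2, 53), (4, 31), (5, 47), (10, 32), (12, 10)])
READ b @v10: history=[(3, 25), (6, 16), (7, 5), (8, 44), (9, 24), (11, 22)] -> pick v9 -> 24
READ a @v9: history=[(1, 45), (2, 53), (4, 31), (5, 47), (10, 32), (12, 10)] -> pick v5 -> 47
v13: WRITE b=12  (b history now [(3, 25), (6, 16), (7, 5), (8, 44), (9, 24), (11, 22), (13, 12)])
v14: WRITE a=6  (a history now [(1, 45), (2, 53), (4, 31), (5, 47), (10, 32), (12, 10), (14, 6)])

Answer: 25
NONE
NONE
53
47
47
24
47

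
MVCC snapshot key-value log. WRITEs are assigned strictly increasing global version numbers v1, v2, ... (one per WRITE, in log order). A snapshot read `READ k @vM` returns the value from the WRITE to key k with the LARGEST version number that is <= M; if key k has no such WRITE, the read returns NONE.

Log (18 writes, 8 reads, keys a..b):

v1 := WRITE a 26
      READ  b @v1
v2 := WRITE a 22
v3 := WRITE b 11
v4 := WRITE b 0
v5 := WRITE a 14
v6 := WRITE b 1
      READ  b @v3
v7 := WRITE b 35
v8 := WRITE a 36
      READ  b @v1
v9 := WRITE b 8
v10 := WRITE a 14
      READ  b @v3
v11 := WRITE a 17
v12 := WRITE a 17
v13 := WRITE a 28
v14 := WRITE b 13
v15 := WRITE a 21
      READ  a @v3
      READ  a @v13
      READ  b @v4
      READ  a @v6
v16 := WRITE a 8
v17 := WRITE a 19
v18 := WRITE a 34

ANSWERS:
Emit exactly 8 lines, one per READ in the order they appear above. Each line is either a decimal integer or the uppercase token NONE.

v1: WRITE a=26  (a history now [(1, 26)])
READ b @v1: history=[] -> no version <= 1 -> NONE
v2: WRITE a=22  (a history now [(1, 26), (2, 22)])
v3: WRITE b=11  (b history now [(3, 11)])
v4: WRITE b=0  (b history now [(3, 11), (4, 0)])
v5: WRITE a=14  (a history now [(1, 26), (2, 22), (5, 14)])
v6: WRITE b=1  (b history now [(3, 11), (4, 0), (6, 1)])
READ b @v3: history=[(3, 11), (4, 0), (6, 1)] -> pick v3 -> 11
v7: WRITE b=35  (b history now [(3, 11), (4, 0), (6, 1), (7, 35)])
v8: WRITE a=36  (a history now [(1, 26), (2, 22), (5, 14), (8, 36)])
READ b @v1: history=[(3, 11), (4, 0), (6, 1), (7, 35)] -> no version <= 1 -> NONE
v9: WRITE b=8  (b history now [(3, 11), (4, 0), (6, 1), (7, 35), (9, 8)])
v10: WRITE a=14  (a history now [(1, 26), (2, 22), (5, 14), (8, 36), (10, 14)])
READ b @v3: history=[(3, 11), (4, 0), (6, 1), (7, 35), (9, 8)] -> pick v3 -> 11
v11: WRITE a=17  (a history now [(1, 26), (2, 22), (5, 14), (8, 36), (10, 14), (11, 17)])
v12: WRITE a=17  (a history now [(1, 26), (2, 22), (5, 14), (8, 36), (10, 14), (11, 17), (12, 17)])
v13: WRITE a=28  (a history now [(1, 26), (2, 22), (5, 14), (8, 36), (10, 14), (11, 17), (12, 17), (13, 28)])
v14: WRITE b=13  (b history now [(3, 11), (4, 0), (6, 1), (7, 35), (9, 8), (14, 13)])
v15: WRITE a=21  (a history now [(1, 26), (2, 22), (5, 14), (8, 36), (10, 14), (11, 17), (12, 17), (13, 28), (15, 21)])
READ a @v3: history=[(1, 26), (2, 22), (5, 14), (8, 36), (10, 14), (11, 17), (12, 17), (13, 28), (15, 21)] -> pick v2 -> 22
READ a @v13: history=[(1, 26), (2, 22), (5, 14), (8, 36), (10, 14), (11, 17), (12, 17), (13, 28), (15, 21)] -> pick v13 -> 28
READ b @v4: history=[(3, 11), (4, 0), (6, 1), (7, 35), (9, 8), (14, 13)] -> pick v4 -> 0
READ a @v6: history=[(1, 26), (2, 22), (5, 14), (8, 36), (10, 14), (11, 17), (12, 17), (13, 28), (15, 21)] -> pick v5 -> 14
v16: WRITE a=8  (a history now [(1, 26), (2, 22), (5, 14), (8, 36), (10, 14), (11, 17), (12, 17), (13, 28), (15, 21), (16, 8)])
v17: WRITE a=19  (a history now [(1, 26), (2, 22), (5, 14), (8, 36), (10, 14), (11, 17), (12, 17), (13, 28), (15, 21), (16, 8), (17, 19)])
v18: WRITE a=34  (a history now [(1, 26), (2, 22), (5, 14), (8, 36), (10, 14), (11, 17), (12, 17), (13, 28), (15, 21), (16, 8), (17, 19), (18, 34)])

Answer: NONE
11
NONE
11
22
28
0
14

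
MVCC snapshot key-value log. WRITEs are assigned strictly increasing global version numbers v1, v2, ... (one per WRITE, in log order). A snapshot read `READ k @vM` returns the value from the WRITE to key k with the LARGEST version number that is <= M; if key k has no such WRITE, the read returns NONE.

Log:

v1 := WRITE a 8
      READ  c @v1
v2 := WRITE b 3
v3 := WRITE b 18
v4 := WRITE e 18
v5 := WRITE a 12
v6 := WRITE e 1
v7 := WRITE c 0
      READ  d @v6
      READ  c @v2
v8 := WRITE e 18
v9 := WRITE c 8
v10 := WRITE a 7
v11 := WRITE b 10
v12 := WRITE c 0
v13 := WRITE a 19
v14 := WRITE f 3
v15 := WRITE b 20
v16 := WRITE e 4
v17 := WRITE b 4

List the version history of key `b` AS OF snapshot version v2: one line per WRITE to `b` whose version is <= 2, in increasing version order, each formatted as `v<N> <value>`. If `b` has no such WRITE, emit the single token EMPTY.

Scan writes for key=b with version <= 2:
  v1 WRITE a 8 -> skip
  v2 WRITE b 3 -> keep
  v3 WRITE b 18 -> drop (> snap)
  v4 WRITE e 18 -> skip
  v5 WRITE a 12 -> skip
  v6 WRITE e 1 -> skip
  v7 WRITE c 0 -> skip
  v8 WRITE e 18 -> skip
  v9 WRITE c 8 -> skip
  v10 WRITE a 7 -> skip
  v11 WRITE b 10 -> drop (> snap)
  v12 WRITE c 0 -> skip
  v13 WRITE a 19 -> skip
  v14 WRITE f 3 -> skip
  v15 WRITE b 20 -> drop (> snap)
  v16 WRITE e 4 -> skip
  v17 WRITE b 4 -> drop (> snap)
Collected: [(2, 3)]

Answer: v2 3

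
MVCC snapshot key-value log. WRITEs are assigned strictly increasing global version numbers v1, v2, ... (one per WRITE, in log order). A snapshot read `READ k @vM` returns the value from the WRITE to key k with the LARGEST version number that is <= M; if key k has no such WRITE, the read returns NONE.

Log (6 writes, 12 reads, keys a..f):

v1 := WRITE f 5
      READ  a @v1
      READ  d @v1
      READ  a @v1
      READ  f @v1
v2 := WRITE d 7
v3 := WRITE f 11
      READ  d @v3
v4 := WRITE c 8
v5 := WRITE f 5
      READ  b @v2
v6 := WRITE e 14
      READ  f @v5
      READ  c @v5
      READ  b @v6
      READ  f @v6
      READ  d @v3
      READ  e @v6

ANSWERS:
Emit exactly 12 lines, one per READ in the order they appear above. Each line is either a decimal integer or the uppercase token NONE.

v1: WRITE f=5  (f history now [(1, 5)])
READ a @v1: history=[] -> no version <= 1 -> NONE
READ d @v1: history=[] -> no version <= 1 -> NONE
READ a @v1: history=[] -> no version <= 1 -> NONE
READ f @v1: history=[(1, 5)] -> pick v1 -> 5
v2: WRITE d=7  (d history now [(2, 7)])
v3: WRITE f=11  (f history now [(1, 5), (3, 11)])
READ d @v3: history=[(2, 7)] -> pick v2 -> 7
v4: WRITE c=8  (c history now [(4, 8)])
v5: WRITE f=5  (f history now [(1, 5), (3, 11), (5, 5)])
READ b @v2: history=[] -> no version <= 2 -> NONE
v6: WRITE e=14  (e history now [(6, 14)])
READ f @v5: history=[(1, 5), (3, 11), (5, 5)] -> pick v5 -> 5
READ c @v5: history=[(4, 8)] -> pick v4 -> 8
READ b @v6: history=[] -> no version <= 6 -> NONE
READ f @v6: history=[(1, 5), (3, 11), (5, 5)] -> pick v5 -> 5
READ d @v3: history=[(2, 7)] -> pick v2 -> 7
READ e @v6: history=[(6, 14)] -> pick v6 -> 14

Answer: NONE
NONE
NONE
5
7
NONE
5
8
NONE
5
7
14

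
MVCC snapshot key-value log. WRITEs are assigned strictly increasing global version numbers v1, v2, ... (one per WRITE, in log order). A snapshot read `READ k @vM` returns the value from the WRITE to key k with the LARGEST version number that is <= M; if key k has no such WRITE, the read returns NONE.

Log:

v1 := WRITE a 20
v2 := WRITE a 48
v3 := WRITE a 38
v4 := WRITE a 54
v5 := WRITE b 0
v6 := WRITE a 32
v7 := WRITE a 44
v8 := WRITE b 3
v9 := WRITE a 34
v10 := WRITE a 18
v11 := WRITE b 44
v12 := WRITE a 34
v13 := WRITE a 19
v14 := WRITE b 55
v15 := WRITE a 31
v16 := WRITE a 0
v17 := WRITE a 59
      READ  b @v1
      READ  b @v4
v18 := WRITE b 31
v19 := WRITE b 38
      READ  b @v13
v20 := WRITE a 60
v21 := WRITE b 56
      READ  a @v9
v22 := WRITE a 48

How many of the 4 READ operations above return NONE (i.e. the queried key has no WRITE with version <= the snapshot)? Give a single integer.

Answer: 2

Derivation:
v1: WRITE a=20  (a history now [(1, 20)])
v2: WRITE a=48  (a history now [(1, 20), (2, 48)])
v3: WRITE a=38  (a history now [(1, 20), (2, 48), (3, 38)])
v4: WRITE a=54  (a history now [(1, 20), (2, 48), (3, 38), (4, 54)])
v5: WRITE b=0  (b history now [(5, 0)])
v6: WRITE a=32  (a history now [(1, 20), (2, 48), (3, 38), (4, 54), (6, 32)])
v7: WRITE a=44  (a history now [(1, 20), (2, 48), (3, 38), (4, 54), (6, 32), (7, 44)])
v8: WRITE b=3  (b history now [(5, 0), (8, 3)])
v9: WRITE a=34  (a history now [(1, 20), (2, 48), (3, 38), (4, 54), (6, 32), (7, 44), (9, 34)])
v10: WRITE a=18  (a history now [(1, 20), (2, 48), (3, 38), (4, 54), (6, 32), (7, 44), (9, 34), (10, 18)])
v11: WRITE b=44  (b history now [(5, 0), (8, 3), (11, 44)])
v12: WRITE a=34  (a history now [(1, 20), (2, 48), (3, 38), (4, 54), (6, 32), (7, 44), (9, 34), (10, 18), (12, 34)])
v13: WRITE a=19  (a history now [(1, 20), (2, 48), (3, 38), (4, 54), (6, 32), (7, 44), (9, 34), (10, 18), (12, 34), (13, 19)])
v14: WRITE b=55  (b history now [(5, 0), (8, 3), (11, 44), (14, 55)])
v15: WRITE a=31  (a history now [(1, 20), (2, 48), (3, 38), (4, 54), (6, 32), (7, 44), (9, 34), (10, 18), (12, 34), (13, 19), (15, 31)])
v16: WRITE a=0  (a history now [(1, 20), (2, 48), (3, 38), (4, 54), (6, 32), (7, 44), (9, 34), (10, 18), (12, 34), (13, 19), (15, 31), (16, 0)])
v17: WRITE a=59  (a history now [(1, 20), (2, 48), (3, 38), (4, 54), (6, 32), (7, 44), (9, 34), (10, 18), (12, 34), (13, 19), (15, 31), (16, 0), (17, 59)])
READ b @v1: history=[(5, 0), (8, 3), (11, 44), (14, 55)] -> no version <= 1 -> NONE
READ b @v4: history=[(5, 0), (8, 3), (11, 44), (14, 55)] -> no version <= 4 -> NONE
v18: WRITE b=31  (b history now [(5, 0), (8, 3), (11, 44), (14, 55), (18, 31)])
v19: WRITE b=38  (b history now [(5, 0), (8, 3), (11, 44), (14, 55), (18, 31), (19, 38)])
READ b @v13: history=[(5, 0), (8, 3), (11, 44), (14, 55), (18, 31), (19, 38)] -> pick v11 -> 44
v20: WRITE a=60  (a history now [(1, 20), (2, 48), (3, 38), (4, 54), (6, 32), (7, 44), (9, 34), (10, 18), (12, 34), (13, 19), (15, 31), (16, 0), (17, 59), (20, 60)])
v21: WRITE b=56  (b history now [(5, 0), (8, 3), (11, 44), (14, 55), (18, 31), (19, 38), (21, 56)])
READ a @v9: history=[(1, 20), (2, 48), (3, 38), (4, 54), (6, 32), (7, 44), (9, 34), (10, 18), (12, 34), (13, 19), (15, 31), (16, 0), (17, 59), (20, 60)] -> pick v9 -> 34
v22: WRITE a=48  (a history now [(1, 20), (2, 48), (3, 38), (4, 54), (6, 32), (7, 44), (9, 34), (10, 18), (12, 34), (13, 19), (15, 31), (16, 0), (17, 59), (20, 60), (22, 48)])
Read results in order: ['NONE', 'NONE', '44', '34']
NONE count = 2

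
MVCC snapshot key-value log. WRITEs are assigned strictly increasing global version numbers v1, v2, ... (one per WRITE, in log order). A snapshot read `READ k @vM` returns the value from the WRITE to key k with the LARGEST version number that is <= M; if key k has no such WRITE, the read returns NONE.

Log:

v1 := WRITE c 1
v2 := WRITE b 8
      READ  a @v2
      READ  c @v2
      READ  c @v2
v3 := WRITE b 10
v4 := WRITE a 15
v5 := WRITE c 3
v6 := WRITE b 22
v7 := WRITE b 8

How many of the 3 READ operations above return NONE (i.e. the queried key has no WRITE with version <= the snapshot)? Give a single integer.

v1: WRITE c=1  (c history now [(1, 1)])
v2: WRITE b=8  (b history now [(2, 8)])
READ a @v2: history=[] -> no version <= 2 -> NONE
READ c @v2: history=[(1, 1)] -> pick v1 -> 1
READ c @v2: history=[(1, 1)] -> pick v1 -> 1
v3: WRITE b=10  (b history now [(2, 8), (3, 10)])
v4: WRITE a=15  (a history now [(4, 15)])
v5: WRITE c=3  (c history now [(1, 1), (5, 3)])
v6: WRITE b=22  (b history now [(2, 8), (3, 10), (6, 22)])
v7: WRITE b=8  (b history now [(2, 8), (3, 10), (6, 22), (7, 8)])
Read results in order: ['NONE', '1', '1']
NONE count = 1

Answer: 1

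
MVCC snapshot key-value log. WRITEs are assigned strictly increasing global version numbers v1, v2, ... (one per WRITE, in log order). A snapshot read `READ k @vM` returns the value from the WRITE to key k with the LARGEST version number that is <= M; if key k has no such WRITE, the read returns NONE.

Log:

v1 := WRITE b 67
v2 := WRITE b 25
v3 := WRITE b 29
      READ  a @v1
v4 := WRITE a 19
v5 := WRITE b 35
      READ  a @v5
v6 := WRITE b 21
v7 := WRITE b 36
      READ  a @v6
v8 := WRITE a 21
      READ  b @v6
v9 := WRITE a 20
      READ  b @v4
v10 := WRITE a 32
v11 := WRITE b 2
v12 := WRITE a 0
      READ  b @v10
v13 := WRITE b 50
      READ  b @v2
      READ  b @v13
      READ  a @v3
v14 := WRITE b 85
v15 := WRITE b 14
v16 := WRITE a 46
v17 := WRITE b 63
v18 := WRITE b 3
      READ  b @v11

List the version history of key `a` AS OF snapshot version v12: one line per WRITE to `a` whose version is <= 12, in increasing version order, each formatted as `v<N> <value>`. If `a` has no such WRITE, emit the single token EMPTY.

Scan writes for key=a with version <= 12:
  v1 WRITE b 67 -> skip
  v2 WRITE b 25 -> skip
  v3 WRITE b 29 -> skip
  v4 WRITE a 19 -> keep
  v5 WRITE b 35 -> skip
  v6 WRITE b 21 -> skip
  v7 WRITE b 36 -> skip
  v8 WRITE a 21 -> keep
  v9 WRITE a 20 -> keep
  v10 WRITE a 32 -> keep
  v11 WRITE b 2 -> skip
  v12 WRITE a 0 -> keep
  v13 WRITE b 50 -> skip
  v14 WRITE b 85 -> skip
  v15 WRITE b 14 -> skip
  v16 WRITE a 46 -> drop (> snap)
  v17 WRITE b 63 -> skip
  v18 WRITE b 3 -> skip
Collected: [(4, 19), (8, 21), (9, 20), (10, 32), (12, 0)]

Answer: v4 19
v8 21
v9 20
v10 32
v12 0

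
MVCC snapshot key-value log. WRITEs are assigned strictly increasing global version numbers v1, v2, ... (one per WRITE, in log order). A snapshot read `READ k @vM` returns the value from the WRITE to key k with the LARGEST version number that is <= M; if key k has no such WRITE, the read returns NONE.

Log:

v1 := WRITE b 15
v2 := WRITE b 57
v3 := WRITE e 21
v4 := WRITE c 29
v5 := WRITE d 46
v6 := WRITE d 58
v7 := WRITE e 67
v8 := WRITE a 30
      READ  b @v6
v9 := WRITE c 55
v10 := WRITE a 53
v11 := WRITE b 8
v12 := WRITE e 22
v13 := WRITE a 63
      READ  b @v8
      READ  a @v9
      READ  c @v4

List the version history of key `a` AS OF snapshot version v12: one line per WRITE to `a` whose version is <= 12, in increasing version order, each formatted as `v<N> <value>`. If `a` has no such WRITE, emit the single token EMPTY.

Scan writes for key=a with version <= 12:
  v1 WRITE b 15 -> skip
  v2 WRITE b 57 -> skip
  v3 WRITE e 21 -> skip
  v4 WRITE c 29 -> skip
  v5 WRITE d 46 -> skip
  v6 WRITE d 58 -> skip
  v7 WRITE e 67 -> skip
  v8 WRITE a 30 -> keep
  v9 WRITE c 55 -> skip
  v10 WRITE a 53 -> keep
  v11 WRITE b 8 -> skip
  v12 WRITE e 22 -> skip
  v13 WRITE a 63 -> drop (> snap)
Collected: [(8, 30), (10, 53)]

Answer: v8 30
v10 53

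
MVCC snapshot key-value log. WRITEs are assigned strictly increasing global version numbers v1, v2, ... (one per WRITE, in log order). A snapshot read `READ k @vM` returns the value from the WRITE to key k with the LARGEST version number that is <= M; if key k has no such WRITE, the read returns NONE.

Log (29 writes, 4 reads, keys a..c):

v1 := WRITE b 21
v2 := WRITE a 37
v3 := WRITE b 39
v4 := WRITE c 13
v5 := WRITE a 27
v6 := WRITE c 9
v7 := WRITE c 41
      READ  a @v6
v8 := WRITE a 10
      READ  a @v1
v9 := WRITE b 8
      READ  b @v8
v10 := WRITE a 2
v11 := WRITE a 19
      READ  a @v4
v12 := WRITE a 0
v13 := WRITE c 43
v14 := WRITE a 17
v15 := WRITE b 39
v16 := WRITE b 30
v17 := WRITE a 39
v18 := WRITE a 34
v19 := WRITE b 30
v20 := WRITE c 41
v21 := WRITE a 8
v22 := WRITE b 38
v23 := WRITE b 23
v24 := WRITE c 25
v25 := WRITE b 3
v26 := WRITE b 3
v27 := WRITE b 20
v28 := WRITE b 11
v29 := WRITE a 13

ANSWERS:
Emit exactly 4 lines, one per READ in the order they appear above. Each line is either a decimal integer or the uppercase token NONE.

v1: WRITE b=21  (b history now [(1, 21)])
v2: WRITE a=37  (a history now [(2, 37)])
v3: WRITE b=39  (b history now [(1, 21), (3, 39)])
v4: WRITE c=13  (c history now [(4, 13)])
v5: WRITE a=27  (a history now [(2, 37), (5, 27)])
v6: WRITE c=9  (c history now [(4, 13), (6, 9)])
v7: WRITE c=41  (c history now [(4, 13), (6, 9), (7, 41)])
READ a @v6: history=[(2, 37), (5, 27)] -> pick v5 -> 27
v8: WRITE a=10  (a history now [(2, 37), (5, 27), (8, 10)])
READ a @v1: history=[(2, 37), (5, 27), (8, 10)] -> no version <= 1 -> NONE
v9: WRITE b=8  (b history now [(1, 21), (3, 39), (9, 8)])
READ b @v8: history=[(1, 21), (3, 39), (9, 8)] -> pick v3 -> 39
v10: WRITE a=2  (a history now [(2, 37), (5, 27), (8, 10), (10, 2)])
v11: WRITE a=19  (a history now [(2, 37), (5, 27), (8, 10), (10, 2), (11, 19)])
READ a @v4: history=[(2, 37), (5, 27), (8, 10), (10, 2), (11, 19)] -> pick v2 -> 37
v12: WRITE a=0  (a history now [(2, 37), (5, 27), (8, 10), (10, 2), (11, 19), (12, 0)])
v13: WRITE c=43  (c history now [(4, 13), (6, 9), (7, 41), (13, 43)])
v14: WRITE a=17  (a history now [(2, 37), (5, 27), (8, 10), (10, 2), (11, 19), (12, 0), (14, 17)])
v15: WRITE b=39  (b history now [(1, 21), (3, 39), (9, 8), (15, 39)])
v16: WRITE b=30  (b history now [(1, 21), (3, 39), (9, 8), (15, 39), (16, 30)])
v17: WRITE a=39  (a history now [(2, 37), (5, 27), (8, 10), (10, 2), (11, 19), (12, 0), (14, 17), (17, 39)])
v18: WRITE a=34  (a history now [(2, 37), (5, 27), (8, 10), (10, 2), (11, 19), (12, 0), (14, 17), (17, 39), (18, 34)])
v19: WRITE b=30  (b history now [(1, 21), (3, 39), (9, 8), (15, 39), (16, 30), (19, 30)])
v20: WRITE c=41  (c history now [(4, 13), (6, 9), (7, 41), (13, 43), (20, 41)])
v21: WRITE a=8  (a history now [(2, 37), (5, 27), (8, 10), (10, 2), (11, 19), (12, 0), (14, 17), (17, 39), (18, 34), (21, 8)])
v22: WRITE b=38  (b history now [(1, 21), (3, 39), (9, 8), (15, 39), (16, 30), (19, 30), (22, 38)])
v23: WRITE b=23  (b history now [(1, 21), (3, 39), (9, 8), (15, 39), (16, 30), (19, 30), (22, 38), (23, 23)])
v24: WRITE c=25  (c history now [(4, 13), (6, 9), (7, 41), (13, 43), (20, 41), (24, 25)])
v25: WRITE b=3  (b history now [(1, 21), (3, 39), (9, 8), (15, 39), (16, 30), (19, 30), (22, 38), (23, 23), (25, 3)])
v26: WRITE b=3  (b history now [(1, 21), (3, 39), (9, 8), (15, 39), (16, 30), (19, 30), (22, 38), (23, 23), (25, 3), (26, 3)])
v27: WRITE b=20  (b history now [(1, 21), (3, 39), (9, 8), (15, 39), (16, 30), (19, 30), (22, 38), (23, 23), (25, 3), (26, 3), (27, 20)])
v28: WRITE b=11  (b history now [(1, 21), (3, 39), (9, 8), (15, 39), (16, 30), (19, 30), (22, 38), (23, 23), (25, 3), (26, 3), (27, 20), (28, 11)])
v29: WRITE a=13  (a history now [(2, 37), (5, 27), (8, 10), (10, 2), (11, 19), (12, 0), (14, 17), (17, 39), (18, 34), (21, 8), (29, 13)])

Answer: 27
NONE
39
37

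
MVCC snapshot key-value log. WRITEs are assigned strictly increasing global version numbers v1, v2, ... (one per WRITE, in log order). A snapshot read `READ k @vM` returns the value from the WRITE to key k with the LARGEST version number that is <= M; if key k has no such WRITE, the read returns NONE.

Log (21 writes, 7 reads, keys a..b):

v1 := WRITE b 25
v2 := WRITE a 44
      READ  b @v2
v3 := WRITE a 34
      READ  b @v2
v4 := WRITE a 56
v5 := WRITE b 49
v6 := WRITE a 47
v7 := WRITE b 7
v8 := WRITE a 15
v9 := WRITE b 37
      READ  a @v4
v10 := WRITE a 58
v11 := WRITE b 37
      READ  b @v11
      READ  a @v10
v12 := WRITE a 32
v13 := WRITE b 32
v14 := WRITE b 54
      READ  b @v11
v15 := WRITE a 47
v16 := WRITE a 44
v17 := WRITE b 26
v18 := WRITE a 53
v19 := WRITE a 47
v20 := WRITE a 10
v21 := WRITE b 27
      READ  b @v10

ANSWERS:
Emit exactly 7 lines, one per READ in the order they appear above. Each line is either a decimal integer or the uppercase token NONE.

Answer: 25
25
56
37
58
37
37

Derivation:
v1: WRITE b=25  (b history now [(1, 25)])
v2: WRITE a=44  (a history now [(2, 44)])
READ b @v2: history=[(1, 25)] -> pick v1 -> 25
v3: WRITE a=34  (a history now [(2, 44), (3, 34)])
READ b @v2: history=[(1, 25)] -> pick v1 -> 25
v4: WRITE a=56  (a history now [(2, 44), (3, 34), (4, 56)])
v5: WRITE b=49  (b history now [(1, 25), (5, 49)])
v6: WRITE a=47  (a history now [(2, 44), (3, 34), (4, 56), (6, 47)])
v7: WRITE b=7  (b history now [(1, 25), (5, 49), (7, 7)])
v8: WRITE a=15  (a history now [(2, 44), (3, 34), (4, 56), (6, 47), (8, 15)])
v9: WRITE b=37  (b history now [(1, 25), (5, 49), (7, 7), (9, 37)])
READ a @v4: history=[(2, 44), (3, 34), (4, 56), (6, 47), (8, 15)] -> pick v4 -> 56
v10: WRITE a=58  (a history now [(2, 44), (3, 34), (4, 56), (6, 47), (8, 15), (10, 58)])
v11: WRITE b=37  (b history now [(1, 25), (5, 49), (7, 7), (9, 37), (11, 37)])
READ b @v11: history=[(1, 25), (5, 49), (7, 7), (9, 37), (11, 37)] -> pick v11 -> 37
READ a @v10: history=[(2, 44), (3, 34), (4, 56), (6, 47), (8, 15), (10, 58)] -> pick v10 -> 58
v12: WRITE a=32  (a history now [(2, 44), (3, 34), (4, 56), (6, 47), (8, 15), (10, 58), (12, 32)])
v13: WRITE b=32  (b history now [(1, 25), (5, 49), (7, 7), (9, 37), (11, 37), (13, 32)])
v14: WRITE b=54  (b history now [(1, 25), (5, 49), (7, 7), (9, 37), (11, 37), (13, 32), (14, 54)])
READ b @v11: history=[(1, 25), (5, 49), (7, 7), (9, 37), (11, 37), (13, 32), (14, 54)] -> pick v11 -> 37
v15: WRITE a=47  (a history now [(2, 44), (3, 34), (4, 56), (6, 47), (8, 15), (10, 58), (12, 32), (15, 47)])
v16: WRITE a=44  (a history now [(2, 44), (3, 34), (4, 56), (6, 47), (8, 15), (10, 58), (12, 32), (15, 47), (16, 44)])
v17: WRITE b=26  (b history now [(1, 25), (5, 49), (7, 7), (9, 37), (11, 37), (13, 32), (14, 54), (17, 26)])
v18: WRITE a=53  (a history now [(2, 44), (3, 34), (4, 56), (6, 47), (8, 15), (10, 58), (12, 32), (15, 47), (16, 44), (18, 53)])
v19: WRITE a=47  (a history now [(2, 44), (3, 34), (4, 56), (6, 47), (8, 15), (10, 58), (12, 32), (15, 47), (16, 44), (18, 53), (19, 47)])
v20: WRITE a=10  (a history now [(2, 44), (3, 34), (4, 56), (6, 47), (8, 15), (10, 58), (12, 32), (15, 47), (16, 44), (18, 53), (19, 47), (20, 10)])
v21: WRITE b=27  (b history now [(1, 25), (5, 49), (7, 7), (9, 37), (11, 37), (13, 32), (14, 54), (17, 26), (21, 27)])
READ b @v10: history=[(1, 25), (5, 49), (7, 7), (9, 37), (11, 37), (13, 32), (14, 54), (17, 26), (21, 27)] -> pick v9 -> 37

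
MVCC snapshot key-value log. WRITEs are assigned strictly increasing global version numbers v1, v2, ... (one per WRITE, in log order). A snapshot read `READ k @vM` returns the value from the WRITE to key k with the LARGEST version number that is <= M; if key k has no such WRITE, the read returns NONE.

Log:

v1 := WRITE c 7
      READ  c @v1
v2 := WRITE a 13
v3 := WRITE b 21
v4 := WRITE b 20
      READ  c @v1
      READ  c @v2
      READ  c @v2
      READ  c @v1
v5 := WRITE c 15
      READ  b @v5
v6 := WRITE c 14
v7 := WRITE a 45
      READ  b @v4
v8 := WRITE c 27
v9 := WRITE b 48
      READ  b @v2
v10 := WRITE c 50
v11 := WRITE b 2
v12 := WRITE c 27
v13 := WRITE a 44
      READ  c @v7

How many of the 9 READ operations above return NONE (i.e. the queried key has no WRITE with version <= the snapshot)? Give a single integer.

Answer: 1

Derivation:
v1: WRITE c=7  (c history now [(1, 7)])
READ c @v1: history=[(1, 7)] -> pick v1 -> 7
v2: WRITE a=13  (a history now [(2, 13)])
v3: WRITE b=21  (b history now [(3, 21)])
v4: WRITE b=20  (b history now [(3, 21), (4, 20)])
READ c @v1: history=[(1, 7)] -> pick v1 -> 7
READ c @v2: history=[(1, 7)] -> pick v1 -> 7
READ c @v2: history=[(1, 7)] -> pick v1 -> 7
READ c @v1: history=[(1, 7)] -> pick v1 -> 7
v5: WRITE c=15  (c history now [(1, 7), (5, 15)])
READ b @v5: history=[(3, 21), (4, 20)] -> pick v4 -> 20
v6: WRITE c=14  (c history now [(1, 7), (5, 15), (6, 14)])
v7: WRITE a=45  (a history now [(2, 13), (7, 45)])
READ b @v4: history=[(3, 21), (4, 20)] -> pick v4 -> 20
v8: WRITE c=27  (c history now [(1, 7), (5, 15), (6, 14), (8, 27)])
v9: WRITE b=48  (b history now [(3, 21), (4, 20), (9, 48)])
READ b @v2: history=[(3, 21), (4, 20), (9, 48)] -> no version <= 2 -> NONE
v10: WRITE c=50  (c history now [(1, 7), (5, 15), (6, 14), (8, 27), (10, 50)])
v11: WRITE b=2  (b history now [(3, 21), (4, 20), (9, 48), (11, 2)])
v12: WRITE c=27  (c history now [(1, 7), (5, 15), (6, 14), (8, 27), (10, 50), (12, 27)])
v13: WRITE a=44  (a history now [(2, 13), (7, 45), (13, 44)])
READ c @v7: history=[(1, 7), (5, 15), (6, 14), (8, 27), (10, 50), (12, 27)] -> pick v6 -> 14
Read results in order: ['7', '7', '7', '7', '7', '20', '20', 'NONE', '14']
NONE count = 1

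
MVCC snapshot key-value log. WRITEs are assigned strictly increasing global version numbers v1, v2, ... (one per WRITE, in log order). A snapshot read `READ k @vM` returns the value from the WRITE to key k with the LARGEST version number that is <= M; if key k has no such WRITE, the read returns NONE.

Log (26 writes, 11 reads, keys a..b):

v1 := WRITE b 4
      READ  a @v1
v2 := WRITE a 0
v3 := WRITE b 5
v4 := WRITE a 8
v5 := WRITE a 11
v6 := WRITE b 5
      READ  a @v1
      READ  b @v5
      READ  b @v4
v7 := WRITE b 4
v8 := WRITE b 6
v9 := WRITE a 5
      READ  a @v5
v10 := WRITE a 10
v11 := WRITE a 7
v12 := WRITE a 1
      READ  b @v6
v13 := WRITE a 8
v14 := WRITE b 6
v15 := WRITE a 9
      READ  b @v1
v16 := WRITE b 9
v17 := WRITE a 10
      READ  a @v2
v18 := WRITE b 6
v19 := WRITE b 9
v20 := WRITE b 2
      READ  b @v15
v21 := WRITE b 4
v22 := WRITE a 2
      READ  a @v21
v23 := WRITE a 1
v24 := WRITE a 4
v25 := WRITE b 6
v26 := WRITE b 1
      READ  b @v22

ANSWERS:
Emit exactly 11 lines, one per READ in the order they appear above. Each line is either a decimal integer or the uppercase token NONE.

Answer: NONE
NONE
5
5
11
5
4
0
6
10
4

Derivation:
v1: WRITE b=4  (b history now [(1, 4)])
READ a @v1: history=[] -> no version <= 1 -> NONE
v2: WRITE a=0  (a history now [(2, 0)])
v3: WRITE b=5  (b history now [(1, 4), (3, 5)])
v4: WRITE a=8  (a history now [(2, 0), (4, 8)])
v5: WRITE a=11  (a history now [(2, 0), (4, 8), (5, 11)])
v6: WRITE b=5  (b history now [(1, 4), (3, 5), (6, 5)])
READ a @v1: history=[(2, 0), (4, 8), (5, 11)] -> no version <= 1 -> NONE
READ b @v5: history=[(1, 4), (3, 5), (6, 5)] -> pick v3 -> 5
READ b @v4: history=[(1, 4), (3, 5), (6, 5)] -> pick v3 -> 5
v7: WRITE b=4  (b history now [(1, 4), (3, 5), (6, 5), (7, 4)])
v8: WRITE b=6  (b history now [(1, 4), (3, 5), (6, 5), (7, 4), (8, 6)])
v9: WRITE a=5  (a history now [(2, 0), (4, 8), (5, 11), (9, 5)])
READ a @v5: history=[(2, 0), (4, 8), (5, 11), (9, 5)] -> pick v5 -> 11
v10: WRITE a=10  (a history now [(2, 0), (4, 8), (5, 11), (9, 5), (10, 10)])
v11: WRITE a=7  (a history now [(2, 0), (4, 8), (5, 11), (9, 5), (10, 10), (11, 7)])
v12: WRITE a=1  (a history now [(2, 0), (4, 8), (5, 11), (9, 5), (10, 10), (11, 7), (12, 1)])
READ b @v6: history=[(1, 4), (3, 5), (6, 5), (7, 4), (8, 6)] -> pick v6 -> 5
v13: WRITE a=8  (a history now [(2, 0), (4, 8), (5, 11), (9, 5), (10, 10), (11, 7), (12, 1), (13, 8)])
v14: WRITE b=6  (b history now [(1, 4), (3, 5), (6, 5), (7, 4), (8, 6), (14, 6)])
v15: WRITE a=9  (a history now [(2, 0), (4, 8), (5, 11), (9, 5), (10, 10), (11, 7), (12, 1), (13, 8), (15, 9)])
READ b @v1: history=[(1, 4), (3, 5), (6, 5), (7, 4), (8, 6), (14, 6)] -> pick v1 -> 4
v16: WRITE b=9  (b history now [(1, 4), (3, 5), (6, 5), (7, 4), (8, 6), (14, 6), (16, 9)])
v17: WRITE a=10  (a history now [(2, 0), (4, 8), (5, 11), (9, 5), (10, 10), (11, 7), (12, 1), (13, 8), (15, 9), (17, 10)])
READ a @v2: history=[(2, 0), (4, 8), (5, 11), (9, 5), (10, 10), (11, 7), (12, 1), (13, 8), (15, 9), (17, 10)] -> pick v2 -> 0
v18: WRITE b=6  (b history now [(1, 4), (3, 5), (6, 5), (7, 4), (8, 6), (14, 6), (16, 9), (18, 6)])
v19: WRITE b=9  (b history now [(1, 4), (3, 5), (6, 5), (7, 4), (8, 6), (14, 6), (16, 9), (18, 6), (19, 9)])
v20: WRITE b=2  (b history now [(1, 4), (3, 5), (6, 5), (7, 4), (8, 6), (14, 6), (16, 9), (18, 6), (19, 9), (20, 2)])
READ b @v15: history=[(1, 4), (3, 5), (6, 5), (7, 4), (8, 6), (14, 6), (16, 9), (18, 6), (19, 9), (20, 2)] -> pick v14 -> 6
v21: WRITE b=4  (b history now [(1, 4), (3, 5), (6, 5), (7, 4), (8, 6), (14, 6), (16, 9), (18, 6), (19, 9), (20, 2), (21, 4)])
v22: WRITE a=2  (a history now [(2, 0), (4, 8), (5, 11), (9, 5), (10, 10), (11, 7), (12, 1), (13, 8), (15, 9), (17, 10), (22, 2)])
READ a @v21: history=[(2, 0), (4, 8), (5, 11), (9, 5), (10, 10), (11, 7), (12, 1), (13, 8), (15, 9), (17, 10), (22, 2)] -> pick v17 -> 10
v23: WRITE a=1  (a history now [(2, 0), (4, 8), (5, 11), (9, 5), (10, 10), (11, 7), (12, 1), (13, 8), (15, 9), (17, 10), (22, 2), (23, 1)])
v24: WRITE a=4  (a history now [(2, 0), (4, 8), (5, 11), (9, 5), (10, 10), (11, 7), (12, 1), (13, 8), (15, 9), (17, 10), (22, 2), (23, 1), (24, 4)])
v25: WRITE b=6  (b history now [(1, 4), (3, 5), (6, 5), (7, 4), (8, 6), (14, 6), (16, 9), (18, 6), (19, 9), (20, 2), (21, 4), (25, 6)])
v26: WRITE b=1  (b history now [(1, 4), (3, 5), (6, 5), (7, 4), (8, 6), (14, 6), (16, 9), (18, 6), (19, 9), (20, 2), (21, 4), (25, 6), (26, 1)])
READ b @v22: history=[(1, 4), (3, 5), (6, 5), (7, 4), (8, 6), (14, 6), (16, 9), (18, 6), (19, 9), (20, 2), (21, 4), (25, 6), (26, 1)] -> pick v21 -> 4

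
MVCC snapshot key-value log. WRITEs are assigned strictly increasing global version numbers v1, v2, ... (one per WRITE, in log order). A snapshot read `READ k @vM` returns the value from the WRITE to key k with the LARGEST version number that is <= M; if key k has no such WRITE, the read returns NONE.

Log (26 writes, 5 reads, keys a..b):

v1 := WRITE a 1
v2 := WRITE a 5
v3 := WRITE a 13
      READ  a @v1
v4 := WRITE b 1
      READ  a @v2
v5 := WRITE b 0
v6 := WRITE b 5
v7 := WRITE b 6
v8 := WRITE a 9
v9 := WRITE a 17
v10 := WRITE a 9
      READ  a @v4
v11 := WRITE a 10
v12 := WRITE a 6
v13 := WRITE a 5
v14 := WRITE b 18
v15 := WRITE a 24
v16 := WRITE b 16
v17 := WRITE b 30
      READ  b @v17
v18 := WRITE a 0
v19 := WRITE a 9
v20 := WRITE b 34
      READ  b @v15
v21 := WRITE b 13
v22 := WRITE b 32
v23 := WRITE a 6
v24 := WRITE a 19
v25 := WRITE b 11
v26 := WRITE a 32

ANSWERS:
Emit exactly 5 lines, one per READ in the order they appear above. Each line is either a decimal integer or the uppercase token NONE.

Answer: 1
5
13
30
18

Derivation:
v1: WRITE a=1  (a history now [(1, 1)])
v2: WRITE a=5  (a history now [(1, 1), (2, 5)])
v3: WRITE a=13  (a history now [(1, 1), (2, 5), (3, 13)])
READ a @v1: history=[(1, 1), (2, 5), (3, 13)] -> pick v1 -> 1
v4: WRITE b=1  (b history now [(4, 1)])
READ a @v2: history=[(1, 1), (2, 5), (3, 13)] -> pick v2 -> 5
v5: WRITE b=0  (b history now [(4, 1), (5, 0)])
v6: WRITE b=5  (b history now [(4, 1), (5, 0), (6, 5)])
v7: WRITE b=6  (b history now [(4, 1), (5, 0), (6, 5), (7, 6)])
v8: WRITE a=9  (a history now [(1, 1), (2, 5), (3, 13), (8, 9)])
v9: WRITE a=17  (a history now [(1, 1), (2, 5), (3, 13), (8, 9), (9, 17)])
v10: WRITE a=9  (a history now [(1, 1), (2, 5), (3, 13), (8, 9), (9, 17), (10, 9)])
READ a @v4: history=[(1, 1), (2, 5), (3, 13), (8, 9), (9, 17), (10, 9)] -> pick v3 -> 13
v11: WRITE a=10  (a history now [(1, 1), (2, 5), (3, 13), (8, 9), (9, 17), (10, 9), (11, 10)])
v12: WRITE a=6  (a history now [(1, 1), (2, 5), (3, 13), (8, 9), (9, 17), (10, 9), (11, 10), (12, 6)])
v13: WRITE a=5  (a history now [(1, 1), (2, 5), (3, 13), (8, 9), (9, 17), (10, 9), (11, 10), (12, 6), (13, 5)])
v14: WRITE b=18  (b history now [(4, 1), (5, 0), (6, 5), (7, 6), (14, 18)])
v15: WRITE a=24  (a history now [(1, 1), (2, 5), (3, 13), (8, 9), (9, 17), (10, 9), (11, 10), (12, 6), (13, 5), (15, 24)])
v16: WRITE b=16  (b history now [(4, 1), (5, 0), (6, 5), (7, 6), (14, 18), (16, 16)])
v17: WRITE b=30  (b history now [(4, 1), (5, 0), (6, 5), (7, 6), (14, 18), (16, 16), (17, 30)])
READ b @v17: history=[(4, 1), (5, 0), (6, 5), (7, 6), (14, 18), (16, 16), (17, 30)] -> pick v17 -> 30
v18: WRITE a=0  (a history now [(1, 1), (2, 5), (3, 13), (8, 9), (9, 17), (10, 9), (11, 10), (12, 6), (13, 5), (15, 24), (18, 0)])
v19: WRITE a=9  (a history now [(1, 1), (2, 5), (3, 13), (8, 9), (9, 17), (10, 9), (11, 10), (12, 6), (13, 5), (15, 24), (18, 0), (19, 9)])
v20: WRITE b=34  (b history now [(4, 1), (5, 0), (6, 5), (7, 6), (14, 18), (16, 16), (17, 30), (20, 34)])
READ b @v15: history=[(4, 1), (5, 0), (6, 5), (7, 6), (14, 18), (16, 16), (17, 30), (20, 34)] -> pick v14 -> 18
v21: WRITE b=13  (b history now [(4, 1), (5, 0), (6, 5), (7, 6), (14, 18), (16, 16), (17, 30), (20, 34), (21, 13)])
v22: WRITE b=32  (b history now [(4, 1), (5, 0), (6, 5), (7, 6), (14, 18), (16, 16), (17, 30), (20, 34), (21, 13), (22, 32)])
v23: WRITE a=6  (a history now [(1, 1), (2, 5), (3, 13), (8, 9), (9, 17), (10, 9), (11, 10), (12, 6), (13, 5), (15, 24), (18, 0), (19, 9), (23, 6)])
v24: WRITE a=19  (a history now [(1, 1), (2, 5), (3, 13), (8, 9), (9, 17), (10, 9), (11, 10), (12, 6), (13, 5), (15, 24), (18, 0), (19, 9), (23, 6), (24, 19)])
v25: WRITE b=11  (b history now [(4, 1), (5, 0), (6, 5), (7, 6), (14, 18), (16, 16), (17, 30), (20, 34), (21, 13), (22, 32), (25, 11)])
v26: WRITE a=32  (a history now [(1, 1), (2, 5), (3, 13), (8, 9), (9, 17), (10, 9), (11, 10), (12, 6), (13, 5), (15, 24), (18, 0), (19, 9), (23, 6), (24, 19), (26, 32)])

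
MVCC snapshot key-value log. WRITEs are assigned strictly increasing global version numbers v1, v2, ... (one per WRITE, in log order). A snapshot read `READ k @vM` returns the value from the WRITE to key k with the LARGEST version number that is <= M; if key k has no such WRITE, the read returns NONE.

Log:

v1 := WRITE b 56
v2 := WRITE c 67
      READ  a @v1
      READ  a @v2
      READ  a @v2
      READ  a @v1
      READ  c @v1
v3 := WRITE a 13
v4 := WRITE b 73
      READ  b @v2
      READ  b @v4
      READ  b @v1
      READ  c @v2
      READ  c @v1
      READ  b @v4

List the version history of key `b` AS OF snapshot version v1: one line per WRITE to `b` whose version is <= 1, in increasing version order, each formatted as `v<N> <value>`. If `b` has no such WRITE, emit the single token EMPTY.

Answer: v1 56

Derivation:
Scan writes for key=b with version <= 1:
  v1 WRITE b 56 -> keep
  v2 WRITE c 67 -> skip
  v3 WRITE a 13 -> skip
  v4 WRITE b 73 -> drop (> snap)
Collected: [(1, 56)]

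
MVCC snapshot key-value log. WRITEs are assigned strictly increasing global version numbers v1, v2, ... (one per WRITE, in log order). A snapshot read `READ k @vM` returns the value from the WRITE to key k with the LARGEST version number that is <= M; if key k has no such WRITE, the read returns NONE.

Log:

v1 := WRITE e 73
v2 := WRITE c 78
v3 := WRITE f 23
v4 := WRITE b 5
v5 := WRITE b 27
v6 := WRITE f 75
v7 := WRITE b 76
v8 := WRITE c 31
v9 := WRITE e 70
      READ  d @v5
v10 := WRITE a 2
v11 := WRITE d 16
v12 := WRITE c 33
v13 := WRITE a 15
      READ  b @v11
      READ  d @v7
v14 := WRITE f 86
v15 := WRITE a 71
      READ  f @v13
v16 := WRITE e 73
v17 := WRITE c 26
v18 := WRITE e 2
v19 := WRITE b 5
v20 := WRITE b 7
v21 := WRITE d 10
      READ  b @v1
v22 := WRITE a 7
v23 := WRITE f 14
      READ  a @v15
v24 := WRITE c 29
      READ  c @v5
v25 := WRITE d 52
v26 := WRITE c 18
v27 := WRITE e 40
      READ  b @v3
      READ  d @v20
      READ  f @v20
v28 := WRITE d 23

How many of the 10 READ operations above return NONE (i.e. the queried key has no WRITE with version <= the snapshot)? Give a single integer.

v1: WRITE e=73  (e history now [(1, 73)])
v2: WRITE c=78  (c history now [(2, 78)])
v3: WRITE f=23  (f history now [(3, 23)])
v4: WRITE b=5  (b history now [(4, 5)])
v5: WRITE b=27  (b history now [(4, 5), (5, 27)])
v6: WRITE f=75  (f history now [(3, 23), (6, 75)])
v7: WRITE b=76  (b history now [(4, 5), (5, 27), (7, 76)])
v8: WRITE c=31  (c history now [(2, 78), (8, 31)])
v9: WRITE e=70  (e history now [(1, 73), (9, 70)])
READ d @v5: history=[] -> no version <= 5 -> NONE
v10: WRITE a=2  (a history now [(10, 2)])
v11: WRITE d=16  (d history now [(11, 16)])
v12: WRITE c=33  (c history now [(2, 78), (8, 31), (12, 33)])
v13: WRITE a=15  (a history now [(10, 2), (13, 15)])
READ b @v11: history=[(4, 5), (5, 27), (7, 76)] -> pick v7 -> 76
READ d @v7: history=[(11, 16)] -> no version <= 7 -> NONE
v14: WRITE f=86  (f history now [(3, 23), (6, 75), (14, 86)])
v15: WRITE a=71  (a history now [(10, 2), (13, 15), (15, 71)])
READ f @v13: history=[(3, 23), (6, 75), (14, 86)] -> pick v6 -> 75
v16: WRITE e=73  (e history now [(1, 73), (9, 70), (16, 73)])
v17: WRITE c=26  (c history now [(2, 78), (8, 31), (12, 33), (17, 26)])
v18: WRITE e=2  (e history now [(1, 73), (9, 70), (16, 73), (18, 2)])
v19: WRITE b=5  (b history now [(4, 5), (5, 27), (7, 76), (19, 5)])
v20: WRITE b=7  (b history now [(4, 5), (5, 27), (7, 76), (19, 5), (20, 7)])
v21: WRITE d=10  (d history now [(11, 16), (21, 10)])
READ b @v1: history=[(4, 5), (5, 27), (7, 76), (19, 5), (20, 7)] -> no version <= 1 -> NONE
v22: WRITE a=7  (a history now [(10, 2), (13, 15), (15, 71), (22, 7)])
v23: WRITE f=14  (f history now [(3, 23), (6, 75), (14, 86), (23, 14)])
READ a @v15: history=[(10, 2), (13, 15), (15, 71), (22, 7)] -> pick v15 -> 71
v24: WRITE c=29  (c history now [(2, 78), (8, 31), (12, 33), (17, 26), (24, 29)])
READ c @v5: history=[(2, 78), (8, 31), (12, 33), (17, 26), (24, 29)] -> pick v2 -> 78
v25: WRITE d=52  (d history now [(11, 16), (21, 10), (25, 52)])
v26: WRITE c=18  (c history now [(2, 78), (8, 31), (12, 33), (17, 26), (24, 29), (26, 18)])
v27: WRITE e=40  (e history now [(1, 73), (9, 70), (16, 73), (18, 2), (27, 40)])
READ b @v3: history=[(4, 5), (5, 27), (7, 76), (19, 5), (20, 7)] -> no version <= 3 -> NONE
READ d @v20: history=[(11, 16), (21, 10), (25, 52)] -> pick v11 -> 16
READ f @v20: history=[(3, 23), (6, 75), (14, 86), (23, 14)] -> pick v14 -> 86
v28: WRITE d=23  (d history now [(11, 16), (21, 10), (25, 52), (28, 23)])
Read results in order: ['NONE', '76', 'NONE', '75', 'NONE', '71', '78', 'NONE', '16', '86']
NONE count = 4

Answer: 4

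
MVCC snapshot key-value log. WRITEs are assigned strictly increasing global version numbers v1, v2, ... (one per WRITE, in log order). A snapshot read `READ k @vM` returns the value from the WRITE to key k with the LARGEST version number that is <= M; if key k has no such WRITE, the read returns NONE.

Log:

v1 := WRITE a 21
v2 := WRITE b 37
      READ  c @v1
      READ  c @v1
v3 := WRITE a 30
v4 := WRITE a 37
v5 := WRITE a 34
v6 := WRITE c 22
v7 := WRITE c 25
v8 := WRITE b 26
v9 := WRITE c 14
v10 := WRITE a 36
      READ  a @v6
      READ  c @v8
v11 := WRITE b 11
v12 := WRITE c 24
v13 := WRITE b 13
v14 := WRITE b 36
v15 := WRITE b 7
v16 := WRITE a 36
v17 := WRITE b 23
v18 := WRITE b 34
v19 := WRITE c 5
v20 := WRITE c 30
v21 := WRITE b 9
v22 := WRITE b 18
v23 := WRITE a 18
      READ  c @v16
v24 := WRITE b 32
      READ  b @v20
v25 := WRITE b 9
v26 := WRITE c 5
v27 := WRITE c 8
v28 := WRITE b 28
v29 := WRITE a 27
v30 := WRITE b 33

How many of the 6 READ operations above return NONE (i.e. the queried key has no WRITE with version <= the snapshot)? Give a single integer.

Answer: 2

Derivation:
v1: WRITE a=21  (a history now [(1, 21)])
v2: WRITE b=37  (b history now [(2, 37)])
READ c @v1: history=[] -> no version <= 1 -> NONE
READ c @v1: history=[] -> no version <= 1 -> NONE
v3: WRITE a=30  (a history now [(1, 21), (3, 30)])
v4: WRITE a=37  (a history now [(1, 21), (3, 30), (4, 37)])
v5: WRITE a=34  (a history now [(1, 21), (3, 30), (4, 37), (5, 34)])
v6: WRITE c=22  (c history now [(6, 22)])
v7: WRITE c=25  (c history now [(6, 22), (7, 25)])
v8: WRITE b=26  (b history now [(2, 37), (8, 26)])
v9: WRITE c=14  (c history now [(6, 22), (7, 25), (9, 14)])
v10: WRITE a=36  (a history now [(1, 21), (3, 30), (4, 37), (5, 34), (10, 36)])
READ a @v6: history=[(1, 21), (3, 30), (4, 37), (5, 34), (10, 36)] -> pick v5 -> 34
READ c @v8: history=[(6, 22), (7, 25), (9, 14)] -> pick v7 -> 25
v11: WRITE b=11  (b history now [(2, 37), (8, 26), (11, 11)])
v12: WRITE c=24  (c history now [(6, 22), (7, 25), (9, 14), (12, 24)])
v13: WRITE b=13  (b history now [(2, 37), (8, 26), (11, 11), (13, 13)])
v14: WRITE b=36  (b history now [(2, 37), (8, 26), (11, 11), (13, 13), (14, 36)])
v15: WRITE b=7  (b history now [(2, 37), (8, 26), (11, 11), (13, 13), (14, 36), (15, 7)])
v16: WRITE a=36  (a history now [(1, 21), (3, 30), (4, 37), (5, 34), (10, 36), (16, 36)])
v17: WRITE b=23  (b history now [(2, 37), (8, 26), (11, 11), (13, 13), (14, 36), (15, 7), (17, 23)])
v18: WRITE b=34  (b history now [(2, 37), (8, 26), (11, 11), (13, 13), (14, 36), (15, 7), (17, 23), (18, 34)])
v19: WRITE c=5  (c history now [(6, 22), (7, 25), (9, 14), (12, 24), (19, 5)])
v20: WRITE c=30  (c history now [(6, 22), (7, 25), (9, 14), (12, 24), (19, 5), (20, 30)])
v21: WRITE b=9  (b history now [(2, 37), (8, 26), (11, 11), (13, 13), (14, 36), (15, 7), (17, 23), (18, 34), (21, 9)])
v22: WRITE b=18  (b history now [(2, 37), (8, 26), (11, 11), (13, 13), (14, 36), (15, 7), (17, 23), (18, 34), (21, 9), (22, 18)])
v23: WRITE a=18  (a history now [(1, 21), (3, 30), (4, 37), (5, 34), (10, 36), (16, 36), (23, 18)])
READ c @v16: history=[(6, 22), (7, 25), (9, 14), (12, 24), (19, 5), (20, 30)] -> pick v12 -> 24
v24: WRITE b=32  (b history now [(2, 37), (8, 26), (11, 11), (13, 13), (14, 36), (15, 7), (17, 23), (18, 34), (21, 9), (22, 18), (24, 32)])
READ b @v20: history=[(2, 37), (8, 26), (11, 11), (13, 13), (14, 36), (15, 7), (17, 23), (18, 34), (21, 9), (22, 18), (24, 32)] -> pick v18 -> 34
v25: WRITE b=9  (b history now [(2, 37), (8, 26), (11, 11), (13, 13), (14, 36), (15, 7), (17, 23), (18, 34), (21, 9), (22, 18), (24, 32), (25, 9)])
v26: WRITE c=5  (c history now [(6, 22), (7, 25), (9, 14), (12, 24), (19, 5), (20, 30), (26, 5)])
v27: WRITE c=8  (c history now [(6, 22), (7, 25), (9, 14), (12, 24), (19, 5), (20, 30), (26, 5), (27, 8)])
v28: WRITE b=28  (b history now [(2, 37), (8, 26), (11, 11), (13, 13), (14, 36), (15, 7), (17, 23), (18, 34), (21, 9), (22, 18), (24, 32), (25, 9), (28, 28)])
v29: WRITE a=27  (a history now [(1, 21), (3, 30), (4, 37), (5, 34), (10, 36), (16, 36), (23, 18), (29, 27)])
v30: WRITE b=33  (b history now [(2, 37), (8, 26), (11, 11), (13, 13), (14, 36), (15, 7), (17, 23), (18, 34), (21, 9), (22, 18), (24, 32), (25, 9), (28, 28), (30, 33)])
Read results in order: ['NONE', 'NONE', '34', '25', '24', '34']
NONE count = 2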